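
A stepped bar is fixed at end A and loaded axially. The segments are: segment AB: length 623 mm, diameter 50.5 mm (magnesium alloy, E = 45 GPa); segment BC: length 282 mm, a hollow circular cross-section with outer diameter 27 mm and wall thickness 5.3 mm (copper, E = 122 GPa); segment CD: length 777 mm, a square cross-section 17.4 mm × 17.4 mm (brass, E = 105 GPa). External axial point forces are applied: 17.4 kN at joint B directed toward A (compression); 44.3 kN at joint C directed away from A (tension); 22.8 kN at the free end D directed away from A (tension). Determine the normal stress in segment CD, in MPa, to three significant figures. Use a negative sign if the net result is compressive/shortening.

75.3 MPa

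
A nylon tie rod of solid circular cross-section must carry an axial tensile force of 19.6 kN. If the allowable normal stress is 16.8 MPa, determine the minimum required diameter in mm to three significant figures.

Required area A ≥ P/σ_allow = 19600/16.8 = 1167 mm².
For a solid circular section, d ≥ √(4A/π) = 38.54 mm.

38.5 mm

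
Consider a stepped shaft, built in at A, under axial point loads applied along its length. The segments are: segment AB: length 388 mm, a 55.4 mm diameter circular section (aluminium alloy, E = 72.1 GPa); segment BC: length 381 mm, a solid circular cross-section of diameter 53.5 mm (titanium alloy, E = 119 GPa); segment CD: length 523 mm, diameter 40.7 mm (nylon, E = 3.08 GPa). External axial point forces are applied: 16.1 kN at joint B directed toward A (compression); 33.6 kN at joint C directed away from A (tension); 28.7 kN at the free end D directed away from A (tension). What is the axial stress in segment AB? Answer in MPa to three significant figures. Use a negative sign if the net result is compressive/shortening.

Internal axial forces (sectioning from the free end, tension +): N_CD = 28.7 kN, N_BC = 62.3 kN, N_AB = 46.2 kN.
A_AB = 2411 mm².
σ_AB = N_AB/A_AB = 46200/2411 = 19.17 MPa.

19.2 MPa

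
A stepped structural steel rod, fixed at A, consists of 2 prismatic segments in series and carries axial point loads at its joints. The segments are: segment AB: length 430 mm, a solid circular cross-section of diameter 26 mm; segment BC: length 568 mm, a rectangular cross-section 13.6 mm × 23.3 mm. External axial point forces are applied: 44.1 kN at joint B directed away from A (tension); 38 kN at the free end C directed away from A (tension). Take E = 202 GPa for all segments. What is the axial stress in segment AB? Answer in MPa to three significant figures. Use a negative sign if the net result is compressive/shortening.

Internal axial forces (sectioning from the free end, tension +): N_BC = 38 kN, N_AB = 82.1 kN.
A_AB = 530.9 mm².
σ_AB = N_AB/A_AB = 82100/530.9 = 154.6 MPa.

155 MPa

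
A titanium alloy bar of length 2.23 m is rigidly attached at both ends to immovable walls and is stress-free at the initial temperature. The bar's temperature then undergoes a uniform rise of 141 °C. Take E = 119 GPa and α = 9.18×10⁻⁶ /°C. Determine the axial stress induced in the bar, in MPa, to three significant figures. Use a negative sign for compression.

Free thermal expansion αLΔT = 9.18e-6 · 2230 · 141 = 2.886 mm.
The walls impose strain ε = −(2.886)/2230 = -1.2944e-03; σ = Eε = 119000 · -1.2944e-03 = -154 MPa.

-154 MPa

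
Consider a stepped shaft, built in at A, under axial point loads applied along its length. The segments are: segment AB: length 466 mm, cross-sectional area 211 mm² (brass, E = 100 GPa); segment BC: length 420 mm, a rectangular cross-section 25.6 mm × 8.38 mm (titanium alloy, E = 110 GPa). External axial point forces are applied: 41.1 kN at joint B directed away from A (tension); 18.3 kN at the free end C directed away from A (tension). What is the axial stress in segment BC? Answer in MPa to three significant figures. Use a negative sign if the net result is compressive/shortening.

Internal axial forces (sectioning from the free end, tension +): N_BC = 18.3 kN, N_AB = 59.4 kN.
A_BC = 214.5 mm².
σ_BC = N_BC/A_BC = 18300/214.5 = 85.3 MPa.

85.3 MPa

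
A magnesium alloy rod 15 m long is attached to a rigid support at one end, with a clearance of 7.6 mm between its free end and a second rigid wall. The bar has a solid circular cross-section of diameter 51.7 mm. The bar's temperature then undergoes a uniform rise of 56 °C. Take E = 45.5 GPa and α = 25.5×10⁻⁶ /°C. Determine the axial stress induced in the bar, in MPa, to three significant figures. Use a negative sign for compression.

-41.9 MPa

Free thermal expansion αLΔT = 25.5e-6 · 15000 · 56 = 21.42 mm.
The walls engage after the gap closes; constrained expansion = 21.42 − 7.6 = 13.82 mm.
The walls impose strain ε = −(13.82)/15000 = -9.2133e-04; σ = Eε = 45500 · -9.2133e-04 = -41.92 MPa.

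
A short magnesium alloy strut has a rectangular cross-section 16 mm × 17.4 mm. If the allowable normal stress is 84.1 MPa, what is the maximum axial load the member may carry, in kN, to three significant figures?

A = 278.4 mm².
P_max = σ_allow · A = 84.1 · 278.4 = 23410 N = 23.41 kN.

23.4 kN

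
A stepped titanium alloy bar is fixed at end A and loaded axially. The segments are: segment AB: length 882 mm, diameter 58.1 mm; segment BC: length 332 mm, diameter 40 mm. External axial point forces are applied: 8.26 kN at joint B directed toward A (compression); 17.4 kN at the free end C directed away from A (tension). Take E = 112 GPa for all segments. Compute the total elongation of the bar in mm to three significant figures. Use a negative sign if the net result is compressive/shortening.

0.0682 mm

Internal axial forces (sectioning from the free end, tension +): N_BC = 17.4 kN, N_AB = 9.14 kN.
A_AB = 2651 mm².
A_BC = 1257 mm².
δ_AB = 9140·882/(2651·112000) = 0.02715 mm
δ_BC = 17400·332/(1257·112000) = 0.04104 mm
δ = Σδ_i = 0.06819 mm.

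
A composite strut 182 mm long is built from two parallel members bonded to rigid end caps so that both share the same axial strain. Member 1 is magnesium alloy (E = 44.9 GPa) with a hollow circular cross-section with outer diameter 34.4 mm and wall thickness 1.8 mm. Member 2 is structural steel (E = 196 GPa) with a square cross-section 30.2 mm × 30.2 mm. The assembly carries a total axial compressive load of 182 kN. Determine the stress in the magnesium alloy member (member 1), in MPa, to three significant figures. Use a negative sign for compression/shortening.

-43.7 MPa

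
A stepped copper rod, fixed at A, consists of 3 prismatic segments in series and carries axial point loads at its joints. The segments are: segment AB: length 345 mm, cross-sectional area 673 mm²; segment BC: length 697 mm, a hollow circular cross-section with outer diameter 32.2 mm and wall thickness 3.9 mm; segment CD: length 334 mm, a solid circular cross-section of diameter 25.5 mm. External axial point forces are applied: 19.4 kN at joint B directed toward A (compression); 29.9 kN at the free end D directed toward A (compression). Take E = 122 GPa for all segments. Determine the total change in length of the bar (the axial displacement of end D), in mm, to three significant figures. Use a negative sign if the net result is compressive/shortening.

-0.860 mm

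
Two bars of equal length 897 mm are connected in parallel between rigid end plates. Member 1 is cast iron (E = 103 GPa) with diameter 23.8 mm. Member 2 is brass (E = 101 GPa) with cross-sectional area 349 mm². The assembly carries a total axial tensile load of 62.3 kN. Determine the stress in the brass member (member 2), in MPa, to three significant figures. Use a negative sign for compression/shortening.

A_1 = 444.9 mm².
Equal strain + equilibrium ⇒ each member carries load in proportion to AE: A₁E₁ = 45820000 N, A₂E₂ = 35250000 N, ΣAE = 81070000 N.
σ₂ = P·E₂/ΣAE = 62300·101000/81070000 = 77.61 MPa.

77.6 MPa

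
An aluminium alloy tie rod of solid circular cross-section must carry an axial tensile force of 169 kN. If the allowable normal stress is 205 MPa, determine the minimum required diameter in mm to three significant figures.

32.4 mm

Required area A ≥ P/σ_allow = 169000/205 = 824.4 mm².
For a solid circular section, d ≥ √(4A/π) = 32.4 mm.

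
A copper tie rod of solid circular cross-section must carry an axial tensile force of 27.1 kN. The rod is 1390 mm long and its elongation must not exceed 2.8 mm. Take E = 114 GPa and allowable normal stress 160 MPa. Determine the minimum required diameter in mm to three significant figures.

Required area A ≥ P/σ_allow = 27100/160 = 169.4 mm².
For a solid circular section, d ≥ √(4A/π) = 14.69 mm.
Elongation limit: A ≥ PL/(Eδ_allow) = 27100·1390/(114000·2.8) = 118 mm² ⇒ d ≥ 12.26 mm.
The stress limit governs.

14.7 mm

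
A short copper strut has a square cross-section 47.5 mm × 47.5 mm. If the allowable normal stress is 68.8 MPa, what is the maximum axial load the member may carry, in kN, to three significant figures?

155 kN

A = 2256 mm².
P_max = σ_allow · A = 68.8 · 2256 = 155200 N = 155.2 kN.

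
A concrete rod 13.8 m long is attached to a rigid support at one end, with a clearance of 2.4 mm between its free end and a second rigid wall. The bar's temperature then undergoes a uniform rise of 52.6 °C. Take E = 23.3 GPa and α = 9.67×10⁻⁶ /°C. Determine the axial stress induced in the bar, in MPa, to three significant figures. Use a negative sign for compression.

-7.80 MPa

Free thermal expansion αLΔT = 9.67e-6 · 13800 · 52.6 = 7.019 mm.
The walls engage after the gap closes; constrained expansion = 7.019 − 2.4 = 4.619 mm.
The walls impose strain ε = −(4.619)/13800 = -3.3473e-04; σ = Eε = 23300 · -3.3473e-04 = -7.799 MPa.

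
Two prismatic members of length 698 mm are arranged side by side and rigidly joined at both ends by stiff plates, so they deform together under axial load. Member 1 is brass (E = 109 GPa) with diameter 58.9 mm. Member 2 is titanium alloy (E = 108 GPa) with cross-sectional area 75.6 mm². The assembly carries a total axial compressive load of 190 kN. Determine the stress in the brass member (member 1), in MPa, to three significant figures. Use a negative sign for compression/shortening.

-67.9 MPa

A_1 = 2725 mm².
Equal strain + equilibrium ⇒ each member carries load in proportion to AE: A₁E₁ = 297000000 N, A₂E₂ = 8165000 N, ΣAE = 305200000 N.
σ₁ = P·E₁/ΣAE = -190000·109000/305200000 = -67.87 MPa.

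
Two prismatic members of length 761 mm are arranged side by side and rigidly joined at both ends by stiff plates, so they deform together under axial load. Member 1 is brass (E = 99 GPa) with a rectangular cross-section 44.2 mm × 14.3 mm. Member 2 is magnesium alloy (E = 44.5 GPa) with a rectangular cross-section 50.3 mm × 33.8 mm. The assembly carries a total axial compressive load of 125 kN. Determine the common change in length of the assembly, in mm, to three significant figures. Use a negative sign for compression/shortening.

-0.688 mm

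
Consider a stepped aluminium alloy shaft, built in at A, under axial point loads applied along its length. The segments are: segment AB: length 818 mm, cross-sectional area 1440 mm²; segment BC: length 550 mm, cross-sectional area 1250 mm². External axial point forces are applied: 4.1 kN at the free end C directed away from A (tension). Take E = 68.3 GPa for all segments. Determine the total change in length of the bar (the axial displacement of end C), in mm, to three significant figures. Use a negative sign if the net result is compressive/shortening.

Internal axial forces (sectioning from the free end, tension +): N_BC = 4.1 kN, N_AB = 4.1 kN.
δ_AB = 4100·818/(1440·68300) = 0.0341 mm
δ_BC = 4100·550/(1250·68300) = 0.02641 mm
δ = Σδ_i = 0.06051 mm.

0.0605 mm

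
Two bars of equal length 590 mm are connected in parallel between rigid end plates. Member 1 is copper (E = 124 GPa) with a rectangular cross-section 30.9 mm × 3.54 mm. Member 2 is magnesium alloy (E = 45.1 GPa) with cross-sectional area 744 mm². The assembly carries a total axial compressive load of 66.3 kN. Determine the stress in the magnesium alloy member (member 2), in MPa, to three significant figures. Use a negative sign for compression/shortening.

-63.5 MPa

A_1 = 109.4 mm².
Equal strain + equilibrium ⇒ each member carries load in proportion to AE: A₁E₁ = 13560000 N, A₂E₂ = 33550000 N, ΣAE = 47120000 N.
σ₂ = P·E₂/ΣAE = -66300·45100/47120000 = -63.46 MPa.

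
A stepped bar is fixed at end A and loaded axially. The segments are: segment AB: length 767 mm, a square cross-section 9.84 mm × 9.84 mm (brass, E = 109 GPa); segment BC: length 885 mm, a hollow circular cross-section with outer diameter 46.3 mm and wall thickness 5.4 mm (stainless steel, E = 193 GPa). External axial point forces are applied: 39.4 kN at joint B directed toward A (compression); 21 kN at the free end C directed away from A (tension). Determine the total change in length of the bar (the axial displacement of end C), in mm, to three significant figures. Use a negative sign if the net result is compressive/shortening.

-1.20 mm

Internal axial forces (sectioning from the free end, tension +): N_BC = 21 kN, N_AB = -18.4 kN.
A_AB = 96.83 mm².
A_BC = 693.9 mm².
δ_AB = -18400·767/(96.83·109000) = -1.337 mm
δ_BC = 21000·885/(693.9·193000) = 0.1388 mm
δ = Σδ_i = -1.198 mm.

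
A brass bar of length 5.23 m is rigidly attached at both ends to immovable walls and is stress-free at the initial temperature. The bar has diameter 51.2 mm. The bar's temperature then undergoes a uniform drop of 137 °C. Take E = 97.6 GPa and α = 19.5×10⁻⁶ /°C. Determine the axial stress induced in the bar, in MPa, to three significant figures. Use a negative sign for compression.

261 MPa

Free thermal expansion αLΔT = 19.5e-6 · 5230 · -137 = -13.97 mm.
The walls impose strain ε = −(-13.97)/5230 = 2.6715e-03; σ = Eε = 97600 · 2.6715e-03 = 260.7 MPa.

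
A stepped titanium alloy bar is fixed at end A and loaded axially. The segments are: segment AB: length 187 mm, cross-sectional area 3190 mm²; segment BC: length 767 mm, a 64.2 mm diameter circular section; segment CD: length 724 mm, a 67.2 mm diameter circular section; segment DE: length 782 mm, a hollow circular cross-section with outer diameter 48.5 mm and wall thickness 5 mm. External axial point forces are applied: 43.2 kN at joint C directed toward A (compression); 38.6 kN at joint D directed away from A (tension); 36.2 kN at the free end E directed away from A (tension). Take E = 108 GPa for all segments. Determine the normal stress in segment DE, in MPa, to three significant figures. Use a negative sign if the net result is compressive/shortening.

Internal axial forces (sectioning from the free end, tension +): N_DE = 36.2 kN, N_CD = 74.8 kN, N_BC = 31.6 kN, N_AB = 31.6 kN.
A_DE = 683.3 mm².
σ_DE = N_DE/A_DE = 36200/683.3 = 52.98 MPa.

53.0 MPa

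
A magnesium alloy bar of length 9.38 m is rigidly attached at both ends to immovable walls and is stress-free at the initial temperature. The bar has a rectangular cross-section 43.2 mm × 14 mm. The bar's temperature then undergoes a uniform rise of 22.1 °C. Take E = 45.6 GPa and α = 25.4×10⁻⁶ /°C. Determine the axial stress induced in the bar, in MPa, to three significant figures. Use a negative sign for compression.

-25.6 MPa

Free thermal expansion αLΔT = 25.4e-6 · 9380 · 22.1 = 5.265 mm.
The walls impose strain ε = −(5.265)/9380 = -5.6134e-04; σ = Eε = 45600 · -5.6134e-04 = -25.6 MPa.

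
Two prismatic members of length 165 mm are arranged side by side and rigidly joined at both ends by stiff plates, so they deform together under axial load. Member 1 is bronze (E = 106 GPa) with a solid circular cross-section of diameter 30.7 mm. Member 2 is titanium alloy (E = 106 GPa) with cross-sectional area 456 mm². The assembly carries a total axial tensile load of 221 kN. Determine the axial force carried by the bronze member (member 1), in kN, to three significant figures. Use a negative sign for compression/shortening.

A_1 = 740.2 mm².
Equal strain + equilibrium ⇒ each member carries load in proportion to AE: A₁E₁ = 78460000 N, A₂E₂ = 48340000 N, ΣAE = 126800000 N.
F₁ = P·A₁E₁/ΣAE = 221000·78460000/126800000 = 136800 N.

137 kN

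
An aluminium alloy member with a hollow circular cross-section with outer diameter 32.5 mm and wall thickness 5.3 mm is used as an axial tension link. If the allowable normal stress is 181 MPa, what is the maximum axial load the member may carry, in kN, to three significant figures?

82.0 kN

A = 452.9 mm².
P_max = σ_allow · A = 181 · 452.9 = 81970 N = 81.97 kN.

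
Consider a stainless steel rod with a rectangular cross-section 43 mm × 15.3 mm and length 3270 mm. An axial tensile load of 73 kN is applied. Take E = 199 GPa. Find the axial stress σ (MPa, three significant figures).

111 MPa

A = 657.9 mm².
σ = N/A = 73000/657.9 = 111 MPa.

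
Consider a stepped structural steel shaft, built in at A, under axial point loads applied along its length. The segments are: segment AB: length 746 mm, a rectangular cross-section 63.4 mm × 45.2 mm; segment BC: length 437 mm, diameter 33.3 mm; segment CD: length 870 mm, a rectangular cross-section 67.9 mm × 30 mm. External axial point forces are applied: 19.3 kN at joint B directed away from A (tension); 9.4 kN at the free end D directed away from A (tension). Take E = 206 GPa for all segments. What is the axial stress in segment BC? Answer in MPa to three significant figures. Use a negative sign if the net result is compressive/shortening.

Internal axial forces (sectioning from the free end, tension +): N_CD = 9.4 kN, N_BC = 9.4 kN, N_AB = 28.7 kN.
A_BC = 870.9 mm².
σ_BC = N_BC/A_BC = 9400/870.9 = 10.79 MPa.

10.8 MPa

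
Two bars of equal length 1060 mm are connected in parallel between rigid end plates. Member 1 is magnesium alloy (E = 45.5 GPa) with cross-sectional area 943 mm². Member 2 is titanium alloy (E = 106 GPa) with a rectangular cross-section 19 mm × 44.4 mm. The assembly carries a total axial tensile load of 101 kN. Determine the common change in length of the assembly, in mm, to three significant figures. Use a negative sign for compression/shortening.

A_2 = 843.6 mm².
Equal strain + equilibrium ⇒ each member carries load in proportion to AE: A₁E₁ = 42910000 N, A₂E₂ = 89420000 N, ΣAE = 132300000 N.
δ = PL/ΣAE = 101000·1060/132300000 = 0.809 mm.

0.809 mm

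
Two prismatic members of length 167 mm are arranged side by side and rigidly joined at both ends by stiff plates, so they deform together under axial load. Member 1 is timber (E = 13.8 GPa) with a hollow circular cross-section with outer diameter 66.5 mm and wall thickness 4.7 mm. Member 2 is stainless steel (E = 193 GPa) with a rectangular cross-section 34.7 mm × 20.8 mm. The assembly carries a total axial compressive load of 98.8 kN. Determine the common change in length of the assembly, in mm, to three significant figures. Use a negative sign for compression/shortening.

A_1 = 912.5 mm².
A_2 = 721.8 mm².
Equal strain + equilibrium ⇒ each member carries load in proportion to AE: A₁E₁ = 12590000 N, A₂E₂ = 139300000 N, ΣAE = 151900000 N.
δ = PL/ΣAE = -98800·167/151900000 = -0.1086 mm.

-0.109 mm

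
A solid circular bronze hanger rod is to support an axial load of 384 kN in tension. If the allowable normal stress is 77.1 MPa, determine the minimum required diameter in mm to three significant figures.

79.6 mm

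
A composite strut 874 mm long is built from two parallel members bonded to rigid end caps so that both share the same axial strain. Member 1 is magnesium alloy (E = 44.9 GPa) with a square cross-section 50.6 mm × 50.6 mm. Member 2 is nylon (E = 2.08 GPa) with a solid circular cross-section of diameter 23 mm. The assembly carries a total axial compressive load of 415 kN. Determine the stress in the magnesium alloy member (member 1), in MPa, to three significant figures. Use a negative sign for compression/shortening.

A_1 = 2560 mm².
A_2 = 415.5 mm².
Equal strain + equilibrium ⇒ each member carries load in proportion to AE: A₁E₁ = 115000000 N, A₂E₂ = 864200 N, ΣAE = 115800000 N.
σ₁ = P·E₁/ΣAE = -415000·44900/115800000 = -160.9 MPa.

-161 MPa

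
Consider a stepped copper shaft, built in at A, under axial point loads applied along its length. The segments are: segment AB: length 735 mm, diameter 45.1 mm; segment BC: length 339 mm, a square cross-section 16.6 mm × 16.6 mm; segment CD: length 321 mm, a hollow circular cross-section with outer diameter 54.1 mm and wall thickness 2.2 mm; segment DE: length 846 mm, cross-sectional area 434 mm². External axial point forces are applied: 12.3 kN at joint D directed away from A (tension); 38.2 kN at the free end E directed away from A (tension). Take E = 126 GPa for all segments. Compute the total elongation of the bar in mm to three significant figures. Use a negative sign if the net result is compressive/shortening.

Internal axial forces (sectioning from the free end, tension +): N_DE = 38.2 kN, N_CD = 50.5 kN, N_BC = 50.5 kN, N_AB = 50.5 kN.
A_AB = 1598 mm².
A_BC = 275.6 mm².
A_CD = 358.7 mm².
δ_AB = 50500·735/(1598·126000) = 0.1844 mm
δ_BC = 50500·339/(275.6·126000) = 0.4931 mm
δ_CD = 50500·321/(358.7·126000) = 0.3587 mm
δ_DE = 38200·846/(434·126000) = 0.591 mm
δ = Σδ_i = 1.627 mm.

1.63 mm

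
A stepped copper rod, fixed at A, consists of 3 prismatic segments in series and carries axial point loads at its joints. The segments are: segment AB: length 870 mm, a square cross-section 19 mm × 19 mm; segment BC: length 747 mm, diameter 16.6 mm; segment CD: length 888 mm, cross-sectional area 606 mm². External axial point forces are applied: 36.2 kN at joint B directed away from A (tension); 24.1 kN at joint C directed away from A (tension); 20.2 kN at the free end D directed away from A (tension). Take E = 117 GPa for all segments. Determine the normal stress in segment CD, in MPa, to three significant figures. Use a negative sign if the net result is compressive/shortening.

33.3 MPa

Internal axial forces (sectioning from the free end, tension +): N_CD = 20.2 kN, N_BC = 44.3 kN, N_AB = 80.5 kN.
σ_CD = N_CD/A_CD = 20200/606 = 33.33 MPa.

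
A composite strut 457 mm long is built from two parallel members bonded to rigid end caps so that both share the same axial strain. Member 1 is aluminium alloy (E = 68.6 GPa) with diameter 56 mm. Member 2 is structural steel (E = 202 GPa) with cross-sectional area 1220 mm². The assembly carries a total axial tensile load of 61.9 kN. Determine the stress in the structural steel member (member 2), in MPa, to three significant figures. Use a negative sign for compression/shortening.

A_1 = 2463 mm².
Equal strain + equilibrium ⇒ each member carries load in proportion to AE: A₁E₁ = 169000000 N, A₂E₂ = 246400000 N, ΣAE = 415400000 N.
σ₂ = P·E₂/ΣAE = 61900·202000/415400000 = 30.1 MPa.

30.1 MPa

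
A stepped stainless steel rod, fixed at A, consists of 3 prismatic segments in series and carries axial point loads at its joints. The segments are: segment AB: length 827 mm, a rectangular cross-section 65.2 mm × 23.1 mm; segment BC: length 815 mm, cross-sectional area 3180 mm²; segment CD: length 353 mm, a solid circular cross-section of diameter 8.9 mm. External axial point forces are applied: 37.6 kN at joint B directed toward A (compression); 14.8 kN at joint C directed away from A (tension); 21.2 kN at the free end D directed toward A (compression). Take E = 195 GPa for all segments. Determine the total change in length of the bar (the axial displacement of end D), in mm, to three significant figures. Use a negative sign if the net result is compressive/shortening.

-0.749 mm

Internal axial forces (sectioning from the free end, tension +): N_CD = -21.2 kN, N_BC = -6.4 kN, N_AB = -44 kN.
A_AB = 1506 mm².
A_CD = 62.21 mm².
δ_AB = -44000·827/(1506·195000) = -0.1239 mm
δ_BC = -6400·815/(3180·195000) = -0.008412 mm
δ_CD = -21200·353/(62.21·195000) = -0.6169 mm
δ = Σδ_i = -0.7492 mm.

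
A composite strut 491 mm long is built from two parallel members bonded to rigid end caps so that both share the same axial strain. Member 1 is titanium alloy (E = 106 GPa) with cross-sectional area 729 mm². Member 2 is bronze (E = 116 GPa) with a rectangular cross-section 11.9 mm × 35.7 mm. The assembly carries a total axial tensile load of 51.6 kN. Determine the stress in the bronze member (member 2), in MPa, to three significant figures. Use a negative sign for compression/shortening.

A_2 = 424.8 mm².
Equal strain + equilibrium ⇒ each member carries load in proportion to AE: A₁E₁ = 77270000 N, A₂E₂ = 49280000 N, ΣAE = 126600000 N.
σ₂ = P·E₂/ΣAE = 51600·116000/126600000 = 47.3 MPa.

47.3 MPa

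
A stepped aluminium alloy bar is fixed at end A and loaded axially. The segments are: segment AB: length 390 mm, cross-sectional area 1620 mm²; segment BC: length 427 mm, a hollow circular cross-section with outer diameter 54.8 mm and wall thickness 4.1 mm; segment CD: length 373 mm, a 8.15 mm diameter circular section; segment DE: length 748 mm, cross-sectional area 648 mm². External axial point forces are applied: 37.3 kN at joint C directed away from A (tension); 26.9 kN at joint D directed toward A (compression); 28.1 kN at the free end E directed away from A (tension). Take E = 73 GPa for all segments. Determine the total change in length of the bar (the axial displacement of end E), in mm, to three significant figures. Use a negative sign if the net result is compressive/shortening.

1.03 mm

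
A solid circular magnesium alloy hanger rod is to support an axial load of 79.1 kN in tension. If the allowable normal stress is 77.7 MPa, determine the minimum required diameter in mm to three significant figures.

36.0 mm

Required area A ≥ P/σ_allow = 79100/77.7 = 1018 mm².
For a solid circular section, d ≥ √(4A/π) = 36 mm.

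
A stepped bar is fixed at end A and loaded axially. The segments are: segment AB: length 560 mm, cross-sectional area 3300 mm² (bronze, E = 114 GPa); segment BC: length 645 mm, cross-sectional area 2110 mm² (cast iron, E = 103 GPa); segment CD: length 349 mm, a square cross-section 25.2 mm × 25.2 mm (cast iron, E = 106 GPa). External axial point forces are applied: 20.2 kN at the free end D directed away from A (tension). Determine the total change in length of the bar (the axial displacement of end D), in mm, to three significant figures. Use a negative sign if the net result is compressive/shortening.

0.195 mm

Internal axial forces (sectioning from the free end, tension +): N_CD = 20.2 kN, N_BC = 20.2 kN, N_AB = 20.2 kN.
A_CD = 635 mm².
δ_AB = 20200·560/(3300·114000) = 0.03007 mm
δ_BC = 20200·645/(2110·103000) = 0.05995 mm
δ_CD = 20200·349/(635·106000) = 0.1047 mm
δ = Σδ_i = 0.1947 mm.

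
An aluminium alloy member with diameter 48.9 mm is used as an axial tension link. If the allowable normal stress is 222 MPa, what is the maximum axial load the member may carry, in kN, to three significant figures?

417 kN

A = 1878 mm².
P_max = σ_allow · A = 222 · 1878 = 416900 N = 416.9 kN.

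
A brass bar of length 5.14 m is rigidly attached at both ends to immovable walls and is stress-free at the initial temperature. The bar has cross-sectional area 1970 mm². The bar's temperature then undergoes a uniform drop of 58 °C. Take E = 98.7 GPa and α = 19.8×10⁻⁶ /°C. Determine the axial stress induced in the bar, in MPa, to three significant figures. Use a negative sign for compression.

113 MPa

Free thermal expansion αLΔT = 19.8e-6 · 5140 · -58 = -5.903 mm.
The walls impose strain ε = −(-5.903)/5140 = 1.1484e-03; σ = Eε = 98700 · 1.1484e-03 = 113.3 MPa.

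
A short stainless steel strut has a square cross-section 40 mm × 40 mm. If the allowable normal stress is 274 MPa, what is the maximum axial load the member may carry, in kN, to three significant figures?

438 kN

A = 1600 mm².
P_max = σ_allow · A = 274 · 1600 = 438400 N = 438.4 kN.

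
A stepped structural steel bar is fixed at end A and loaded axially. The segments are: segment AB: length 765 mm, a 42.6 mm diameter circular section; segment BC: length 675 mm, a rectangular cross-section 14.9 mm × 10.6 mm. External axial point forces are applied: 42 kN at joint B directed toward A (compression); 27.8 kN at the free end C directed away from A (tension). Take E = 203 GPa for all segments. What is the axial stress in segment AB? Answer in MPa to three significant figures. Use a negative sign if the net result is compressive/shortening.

Internal axial forces (sectioning from the free end, tension +): N_BC = 27.8 kN, N_AB = -14.2 kN.
A_AB = 1425 mm².
σ_AB = N_AB/A_AB = -14200/1425 = -9.963 MPa.

-9.96 MPa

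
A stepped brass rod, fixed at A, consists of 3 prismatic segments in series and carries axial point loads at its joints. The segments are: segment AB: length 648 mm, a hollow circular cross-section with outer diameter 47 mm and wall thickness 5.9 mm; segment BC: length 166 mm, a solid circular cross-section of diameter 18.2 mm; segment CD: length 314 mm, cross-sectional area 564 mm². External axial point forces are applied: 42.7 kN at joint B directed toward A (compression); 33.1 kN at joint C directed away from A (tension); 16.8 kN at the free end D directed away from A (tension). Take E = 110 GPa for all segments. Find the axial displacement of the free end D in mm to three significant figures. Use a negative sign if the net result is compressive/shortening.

0.430 mm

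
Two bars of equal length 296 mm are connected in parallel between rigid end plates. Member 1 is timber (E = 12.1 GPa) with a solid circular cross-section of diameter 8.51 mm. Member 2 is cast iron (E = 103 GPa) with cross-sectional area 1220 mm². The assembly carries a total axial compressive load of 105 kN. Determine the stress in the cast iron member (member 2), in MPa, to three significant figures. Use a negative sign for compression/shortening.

-85.6 MPa

A_1 = 56.88 mm².
Equal strain + equilibrium ⇒ each member carries load in proportion to AE: A₁E₁ = 688200 N, A₂E₂ = 125700000 N, ΣAE = 126300000 N.
σ₂ = P·E₂/ΣAE = -105000·103000/126300000 = -85.6 MPa.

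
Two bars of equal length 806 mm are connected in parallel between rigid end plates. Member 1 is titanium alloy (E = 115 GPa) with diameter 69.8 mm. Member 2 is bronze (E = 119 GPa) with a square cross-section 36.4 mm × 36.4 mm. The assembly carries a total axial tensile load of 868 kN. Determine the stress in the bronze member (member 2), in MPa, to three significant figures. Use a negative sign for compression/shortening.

173 MPa

A_1 = 3826 mm².
A_2 = 1325 mm².
Equal strain + equilibrium ⇒ each member carries load in proportion to AE: A₁E₁ = 440000000 N, A₂E₂ = 157700000 N, ΣAE = 597700000 N.
σ₂ = P·E₂/ΣAE = 868000·119000/597700000 = 172.8 MPa.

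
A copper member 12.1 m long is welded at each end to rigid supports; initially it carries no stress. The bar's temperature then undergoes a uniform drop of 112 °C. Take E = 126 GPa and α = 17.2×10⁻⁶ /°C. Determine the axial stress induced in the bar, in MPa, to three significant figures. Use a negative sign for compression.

243 MPa

Free thermal expansion αLΔT = 17.2e-6 · 12100 · -112 = -23.31 mm.
The walls impose strain ε = −(-23.31)/12100 = 1.9264e-03; σ = Eε = 126000 · 1.9264e-03 = 242.7 MPa.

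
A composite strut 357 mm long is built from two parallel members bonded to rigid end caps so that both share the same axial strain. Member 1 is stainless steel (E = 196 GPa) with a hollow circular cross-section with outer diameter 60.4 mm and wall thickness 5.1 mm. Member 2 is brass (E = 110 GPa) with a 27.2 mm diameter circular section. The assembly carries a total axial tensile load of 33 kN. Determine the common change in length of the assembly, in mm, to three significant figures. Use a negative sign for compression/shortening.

A_1 = 886 mm².
A_2 = 581.1 mm².
Equal strain + equilibrium ⇒ each member carries load in proportion to AE: A₁E₁ = 173700000 N, A₂E₂ = 63920000 N, ΣAE = 237600000 N.
δ = PL/ΣAE = 33000·357/237600000 = 0.04959 mm.

0.0496 mm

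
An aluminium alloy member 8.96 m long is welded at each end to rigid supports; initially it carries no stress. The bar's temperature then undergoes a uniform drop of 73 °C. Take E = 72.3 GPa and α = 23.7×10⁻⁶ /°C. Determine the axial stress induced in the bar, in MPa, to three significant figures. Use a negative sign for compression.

125 MPa

Free thermal expansion αLΔT = 23.7e-6 · 8960 · -73 = -15.5 mm.
The walls impose strain ε = −(-15.5)/8960 = 1.7301e-03; σ = Eε = 72300 · 1.7301e-03 = 125.1 MPa.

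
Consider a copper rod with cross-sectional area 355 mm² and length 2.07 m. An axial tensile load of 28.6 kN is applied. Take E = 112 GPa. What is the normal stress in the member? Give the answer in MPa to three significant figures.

σ = N/A = 28600/355 = 80.56 MPa.

80.6 MPa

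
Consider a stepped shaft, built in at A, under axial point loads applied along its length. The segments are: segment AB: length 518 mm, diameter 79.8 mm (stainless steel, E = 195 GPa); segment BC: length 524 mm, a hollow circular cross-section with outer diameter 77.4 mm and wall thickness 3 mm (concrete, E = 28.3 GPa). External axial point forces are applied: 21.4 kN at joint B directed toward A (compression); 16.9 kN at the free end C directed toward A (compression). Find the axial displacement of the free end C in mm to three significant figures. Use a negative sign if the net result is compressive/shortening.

-0.467 mm

Internal axial forces (sectioning from the free end, tension +): N_BC = -16.9 kN, N_AB = -38.3 kN.
A_AB = 5001 mm².
A_BC = 701.2 mm².
δ_AB = -38300·518/(5001·195000) = -0.02034 mm
δ_BC = -16900·524/(701.2·28300) = -0.4463 mm
δ = Σδ_i = -0.4666 mm.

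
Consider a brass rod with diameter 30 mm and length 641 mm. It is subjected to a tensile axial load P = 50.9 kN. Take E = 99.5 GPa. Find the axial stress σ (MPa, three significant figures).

72.0 MPa

A = 706.9 mm².
σ = N/A = 50900/706.9 = 72.01 MPa.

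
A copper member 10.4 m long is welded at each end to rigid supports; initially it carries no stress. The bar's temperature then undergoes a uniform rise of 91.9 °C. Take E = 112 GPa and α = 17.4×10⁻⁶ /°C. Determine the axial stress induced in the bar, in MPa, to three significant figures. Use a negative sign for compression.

-179 MPa

Free thermal expansion αLΔT = 17.4e-6 · 10400 · 91.9 = 16.63 mm.
The walls impose strain ε = −(16.63)/10400 = -1.5991e-03; σ = Eε = 112000 · -1.5991e-03 = -179.1 MPa.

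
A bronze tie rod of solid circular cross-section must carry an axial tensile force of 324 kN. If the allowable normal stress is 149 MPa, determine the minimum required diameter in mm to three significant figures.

Required area A ≥ P/σ_allow = 324000/149 = 2174 mm².
For a solid circular section, d ≥ √(4A/π) = 52.62 mm.

52.6 mm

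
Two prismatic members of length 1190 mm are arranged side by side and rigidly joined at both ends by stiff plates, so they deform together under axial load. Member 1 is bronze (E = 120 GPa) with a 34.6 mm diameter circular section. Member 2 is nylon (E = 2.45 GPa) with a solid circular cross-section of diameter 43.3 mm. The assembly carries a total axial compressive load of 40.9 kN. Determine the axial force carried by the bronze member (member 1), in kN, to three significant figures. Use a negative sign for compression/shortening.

A_1 = 940.2 mm².
A_2 = 1473 mm².
Equal strain + equilibrium ⇒ each member carries load in proportion to AE: A₁E₁ = 112800000 N, A₂E₂ = 3608000 N, ΣAE = 116400000 N.
F₁ = P·A₁E₁/ΣAE = -40900·112800000/116400000 = -39630 N.

-39.6 kN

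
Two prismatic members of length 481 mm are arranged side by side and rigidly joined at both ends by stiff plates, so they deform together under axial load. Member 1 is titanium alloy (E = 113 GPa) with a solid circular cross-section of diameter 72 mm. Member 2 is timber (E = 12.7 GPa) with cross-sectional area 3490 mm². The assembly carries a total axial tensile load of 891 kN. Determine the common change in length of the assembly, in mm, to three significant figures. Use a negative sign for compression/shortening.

A_1 = 4072 mm².
Equal strain + equilibrium ⇒ each member carries load in proportion to AE: A₁E₁ = 460100000 N, A₂E₂ = 44320000 N, ΣAE = 504400000 N.
δ = PL/ΣAE = 891000·481/504400000 = 0.8497 mm.

0.850 mm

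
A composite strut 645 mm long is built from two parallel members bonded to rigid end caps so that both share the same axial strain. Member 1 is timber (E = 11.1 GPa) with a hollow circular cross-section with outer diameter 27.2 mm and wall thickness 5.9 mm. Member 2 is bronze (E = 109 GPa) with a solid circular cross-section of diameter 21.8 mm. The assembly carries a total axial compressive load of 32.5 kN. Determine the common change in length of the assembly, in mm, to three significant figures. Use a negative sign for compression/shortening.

-0.465 mm

A_1 = 394.8 mm².
A_2 = 373.3 mm².
Equal strain + equilibrium ⇒ each member carries load in proportion to AE: A₁E₁ = 4382000 N, A₂E₂ = 40680000 N, ΣAE = 45070000 N.
δ = PL/ΣAE = -32500·645/45070000 = -0.4651 mm.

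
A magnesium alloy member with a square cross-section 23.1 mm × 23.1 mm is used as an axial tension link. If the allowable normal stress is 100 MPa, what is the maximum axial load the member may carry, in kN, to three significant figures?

53.4 kN

A = 533.6 mm².
P_max = σ_allow · A = 100 · 533.6 = 53360 N = 53.36 kN.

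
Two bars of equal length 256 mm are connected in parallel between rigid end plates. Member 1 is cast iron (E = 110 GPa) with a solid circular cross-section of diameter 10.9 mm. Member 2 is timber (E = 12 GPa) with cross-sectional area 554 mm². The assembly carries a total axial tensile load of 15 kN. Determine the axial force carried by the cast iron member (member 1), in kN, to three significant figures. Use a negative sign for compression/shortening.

9.10 kN

A_1 = 93.31 mm².
Equal strain + equilibrium ⇒ each member carries load in proportion to AE: A₁E₁ = 10260000 N, A₂E₂ = 6648000 N, ΣAE = 16910000 N.
F₁ = P·A₁E₁/ΣAE = 15000·10260000/16910000 = 9104 N.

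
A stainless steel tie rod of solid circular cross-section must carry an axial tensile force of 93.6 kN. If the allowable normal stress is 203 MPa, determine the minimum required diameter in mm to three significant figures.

Required area A ≥ P/σ_allow = 93600/203 = 461.1 mm².
For a solid circular section, d ≥ √(4A/π) = 24.23 mm.

24.2 mm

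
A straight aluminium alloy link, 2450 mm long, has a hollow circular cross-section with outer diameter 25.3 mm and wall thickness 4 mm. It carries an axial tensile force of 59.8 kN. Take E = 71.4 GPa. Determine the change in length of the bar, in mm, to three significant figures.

7.67 mm

A = 267.7 mm².
δ_mech = NL/(AE) = 59800·2450/(267.7·71400) = 7.666 mm.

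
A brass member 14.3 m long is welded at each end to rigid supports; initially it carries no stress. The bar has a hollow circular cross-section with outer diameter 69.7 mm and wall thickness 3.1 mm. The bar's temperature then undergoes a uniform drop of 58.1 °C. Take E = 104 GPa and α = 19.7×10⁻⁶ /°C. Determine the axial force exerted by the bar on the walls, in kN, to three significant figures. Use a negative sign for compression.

77.2 kN

Free thermal expansion αLΔT = 19.7e-6 · 14300 · -58.1 = -16.37 mm.
The walls impose strain ε = −(-16.37)/14300 = 1.1446e-03; σ = Eε = 104000 · 1.1446e-03 = 119 MPa.
Wall reaction R = σ·A = 119·648.6 = 77210 N = 77.21 kN.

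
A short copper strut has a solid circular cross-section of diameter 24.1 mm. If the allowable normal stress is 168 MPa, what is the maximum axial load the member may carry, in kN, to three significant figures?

A = 456.2 mm².
P_max = σ_allow · A = 168 · 456.2 = 76640 N = 76.64 kN.

76.6 kN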